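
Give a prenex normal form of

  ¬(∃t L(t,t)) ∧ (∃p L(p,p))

∀t ∃p (¬L(t,t) ∧ L(p,p))

Push ¬ through the quantifiers and connectives to reach negation normal form:
  (∀t ¬L(t,t)) ∧ (∃p L(p,p))
Pull the quantifiers to the front (each side's bound variable is not free in the other side):
  ∀t ∃p (¬L(t,t) ∧ L(p,p))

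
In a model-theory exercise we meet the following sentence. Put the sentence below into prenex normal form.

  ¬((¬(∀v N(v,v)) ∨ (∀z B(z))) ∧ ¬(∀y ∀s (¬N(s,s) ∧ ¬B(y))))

Push ¬ through the quantifiers and connectives to reach negation normal form:
  (∀v N(v,v)) ∧ (∃z ¬B(z)) ∨ (∀y ∀s (¬N(s,s) ∧ ¬B(y)))
All bound variables are already distinct, so no renaming is needed.
Pull the quantifiers to the front (each side's bound variable is not free in the other side):
  ∀v ∃z ∀y ∀s (N(v,v) ∧ ¬B(z) ∨ ¬N(s,s) ∧ ¬B(y))

∀v ∃z ∀y ∀s (N(v,v) ∧ ¬B(z) ∨ ¬N(s,s) ∧ ¬B(y))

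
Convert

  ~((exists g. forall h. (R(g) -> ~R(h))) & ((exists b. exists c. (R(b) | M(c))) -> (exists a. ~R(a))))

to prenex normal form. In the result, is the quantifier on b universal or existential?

existential

Eliminate → and ↔ using ¬ and ∨.
  ~((exists g. forall h. (~R(g) | ~R(h))) & (~(exists b. exists c. (R(b) | M(c))) | (exists a. ~R(a))))
Push ¬ through the quantifiers and connectives to reach negation normal form:
  (forall g. exists h. (R(g) & R(h))) | (exists b. exists c. (R(b) | M(c))) & (forall a. R(a))
All bound variables are already distinct, so no renaming is needed.
Pull the quantifiers to the front (each side's bound variable is not free in the other side):
  forall g. exists h. exists b. exists c. forall a. (R(g) & R(h) | (R(b) | M(c)) & R(a))
The quantifier exists b sits under an even number of negations (counting the antecedent side of each →), so it remains existential.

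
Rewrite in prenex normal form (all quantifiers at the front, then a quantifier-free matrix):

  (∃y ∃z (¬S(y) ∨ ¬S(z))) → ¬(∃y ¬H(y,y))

∀y ∀z ∀x (S(y) ∧ S(z) ∨ H(x,x))

First replace A → B with ¬A ∨ B.
  ¬(∃y ∃z (¬S(y) ∨ ¬S(z))) ∨ ¬(∃y ¬H(y,y))
Move each ¬ inward, flipping quantifiers it crosses:
  (∀y ∀z (S(y) ∧ S(z))) ∨ (∀y H(y,y))
Standardize variables apart so no two quantifiers bind the same name: y↦x.
  (∀y ∀z (S(y) ∧ S(z))) ∨ (∀x H(x,x))
Extract every quantifier outward, since the variables are now distinct and don't occur free across branches:
  ∀y ∀z ∀x (S(y) ∧ S(z) ∨ H(x,x))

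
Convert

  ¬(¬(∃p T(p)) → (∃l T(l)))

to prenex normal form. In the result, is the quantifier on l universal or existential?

Rewrite implications/biconditionals: A → B as ¬A ∨ B.
  ¬(¬¬(∃p T(p)) ∨ (∃l T(l)))
Push ¬ through the quantifiers and connectives to reach negation normal form:
  (∀p ¬T(p)) ∧ (∀l ¬T(l))
All bound variables are already distinct, so no renaming is needed.
Extract every quantifier outward, since the variables are now distinct and don't occur free across branches:
  ∀p ∀l (¬T(p) ∧ ¬T(l))
The quantifier ∃l sits under an odd number of negations (counting the antecedent side of each →), so it flips to ∀l.

universal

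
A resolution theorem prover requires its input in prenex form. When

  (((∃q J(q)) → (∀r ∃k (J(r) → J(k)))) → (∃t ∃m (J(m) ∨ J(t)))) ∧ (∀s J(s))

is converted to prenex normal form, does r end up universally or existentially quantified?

First replace A → B with ¬A ∨ B.
  (¬(¬(∃q J(q)) ∨ (∀r ∃k (¬J(r) ∨ J(k)))) ∨ (∃t ∃m (J(m) ∨ J(t)))) ∧ (∀s J(s))
Move each ¬ inward, flipping quantifiers it crosses:
  ((∃q J(q)) ∧ (∃r ∀k (J(r) ∧ ¬J(k))) ∨ (∃t ∃m (J(m) ∨ J(t)))) ∧ (∀s J(s))
All bound variables are already distinct, so no renaming is needed.
Extract every quantifier outward, since the variables are now distinct and don't occur free across branches:
  ∃q ∃r ∀k ∃t ∃m ∀s ((J(q) ∧ J(r) ∧ ¬J(k) ∨ J(m) ∨ J(t)) ∧ J(s))
The quantifier ∀r sits under an odd number of negations (counting the antecedent side of each →), so it flips to ∃r.

existential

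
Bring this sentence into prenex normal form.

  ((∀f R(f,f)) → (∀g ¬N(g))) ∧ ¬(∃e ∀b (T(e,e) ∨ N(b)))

First replace A → B with ¬A ∨ B.
  (¬(∀f R(f,f)) ∨ (∀g ¬N(g))) ∧ ¬(∃e ∀b (T(e,e) ∨ N(b)))
Push ¬ through the quantifiers and connectives to reach negation normal form:
  ((∃f ¬R(f,f)) ∨ (∀g ¬N(g))) ∧ (∀e ∃b (¬T(e,e) ∧ ¬N(b)))
All bound variables are already distinct, so no renaming is needed.
Extract every quantifier outward, since the variables are now distinct and don't occur free across branches:
  ∃f ∀g ∀e ∃b ((¬R(f,f) ∨ ¬N(g)) ∧ ¬T(e,e) ∧ ¬N(b))

∃f ∀g ∀e ∃b ((¬R(f,f) ∨ ¬N(g)) ∧ ¬T(e,e) ∧ ¬N(b))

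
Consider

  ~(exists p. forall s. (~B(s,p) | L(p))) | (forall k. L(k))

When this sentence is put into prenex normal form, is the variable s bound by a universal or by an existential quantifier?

existential

Push ¬ through the quantifiers and connectives to reach negation normal form:
  (forall p. exists s. (B(s,p) & ~L(p))) | (forall k. L(k))
All bound variables are already distinct, so no renaming is needed.
Pull the quantifiers to the front (each side's bound variable is not free in the other side):
  forall p. exists s. forall k. (B(s,p) & ~L(p) | L(k))
The quantifier forall s sits under an odd number of negations, so it flips to exists s.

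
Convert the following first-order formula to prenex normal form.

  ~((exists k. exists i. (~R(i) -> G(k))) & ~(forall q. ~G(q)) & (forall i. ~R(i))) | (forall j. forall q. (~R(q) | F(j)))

forall k. forall i. forall q. exists y. forall j. forall v1. (~R(i) & ~G(k) | ~G(q) | R(y) | ~R(v1) | F(j))

Rewrite implications/biconditionals: A → B as ¬A ∨ B.
  ~((exists k. exists i. (~~R(i) | G(k))) & ~(forall q. ~G(q)) & (forall i. ~R(i))) | (forall j. forall q. (~R(q) | F(j)))
Move each ¬ inward, flipping quantifiers it crosses:
  (forall k. forall i. (~R(i) & ~G(k))) | (forall q. ~G(q)) | (exists i. R(i)) | (forall j. forall q. (~R(q) | F(j)))
Rename bound variables to avoid capture: i↦y, q↦v1.
  (forall k. forall i. (~R(i) & ~G(k))) | (forall q. ~G(q)) | (exists y. R(y)) | (forall j. forall v1. (~R(v1) | F(j)))
Finally move all quantifiers to the prefix:
  forall k. forall i. forall q. exists y. forall j. forall v1. (~R(i) & ~G(k) | ~G(q) | R(y) | ~R(v1) | F(j))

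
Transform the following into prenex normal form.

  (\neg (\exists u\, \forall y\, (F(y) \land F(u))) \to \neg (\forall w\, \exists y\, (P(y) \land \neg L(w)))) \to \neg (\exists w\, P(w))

\forall u\, \exists y\, \forall w\, \exists b\, \forall t\, ((\neg F(y) \lor \neg F(u)) \land P(b) \land \neg L(w) \lor \neg P(t))

Eliminate → and ↔ using ¬ and ∨.
  \neg (\neg \neg (\exists u\, \forall y\, (F(y) \land F(u))) \lor \neg (\forall w\, \exists y\, (P(y) \land \neg L(w)))) \lor \neg (\exists w\, P(w))
Move each ¬ inward, flipping quantifiers it crosses:
  (\forall u\, \exists y\, (\neg F(y) \lor \neg F(u))) \land (\forall w\, \exists y\, (P(y) \land \neg L(w))) \lor (\forall w\, \neg P(w))
Give each quantifier a distinct variable: y↦b, w↦t.
  (\forall u\, \exists y\, (\neg F(y) \lor \neg F(u))) \land (\forall w\, \exists b\, (P(b) \land \neg L(w))) \lor (\forall t\, \neg P(t))
Extract every quantifier outward, since the variables are now distinct and don't occur free across branches:
  \forall u\, \exists y\, \forall w\, \exists b\, \forall t\, ((\neg F(y) \lor \neg F(u)) \land P(b) \land \neg L(w) \lor \neg P(t))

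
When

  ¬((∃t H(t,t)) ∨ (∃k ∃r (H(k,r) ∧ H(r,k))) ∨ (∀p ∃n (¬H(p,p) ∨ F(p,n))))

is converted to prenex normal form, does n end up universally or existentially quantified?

Drive negations inward (¬∀x A ≡ ∃x ¬A, ¬∃x A ≡ ∀x ¬A, De Morgan for ∧/∨):
  (∀t ¬H(t,t)) ∧ (∀k ∀r (¬H(k,r) ∨ ¬H(r,k))) ∧ (∃p ∀n (H(p,p) ∧ ¬F(p,n)))
All bound variables are already distinct, so no renaming is needed.
Finally move all quantifiers to the prefix:
  ∀t ∀k ∀r ∃p ∀n (¬H(t,t) ∧ (¬H(k,r) ∨ ¬H(r,k)) ∧ H(p,p) ∧ ¬F(p,n))
The quantifier ∃n sits under an odd number of negations, so it flips to ∀n.

universal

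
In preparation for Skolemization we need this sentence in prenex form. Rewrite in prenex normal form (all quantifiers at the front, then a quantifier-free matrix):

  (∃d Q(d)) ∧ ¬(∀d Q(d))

Push ¬ through the quantifiers and connectives to reach negation normal form:
  (∃d Q(d)) ∧ (∃d ¬Q(d))
Rename bound variables to avoid capture: d↦u.
  (∃d Q(d)) ∧ (∃u ¬Q(u))
Extract every quantifier outward, since the variables are now distinct and don't occur free across branches:
  ∃d ∃u (Q(d) ∧ ¬Q(u))

∃d ∃u (Q(d) ∧ ¬Q(u))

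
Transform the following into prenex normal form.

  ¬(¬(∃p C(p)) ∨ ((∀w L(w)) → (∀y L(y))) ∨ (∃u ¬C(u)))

∃p ∀w ∃y ∀u (C(p) ∧ L(w) ∧ ¬L(y) ∧ C(u))

Eliminate → and ↔ using ¬ and ∨.
  ¬(¬(∃p C(p)) ∨ ¬(∀w L(w)) ∨ (∀y L(y)) ∨ (∃u ¬C(u)))
Move each ¬ inward, flipping quantifiers it crosses:
  (∃p C(p)) ∧ (∀w L(w)) ∧ (∃y ¬L(y)) ∧ (∀u C(u))
Pull the quantifiers to the front (each side's bound variable is not free in the other side):
  ∃p ∀w ∃y ∀u (C(p) ∧ L(w) ∧ ¬L(y) ∧ C(u))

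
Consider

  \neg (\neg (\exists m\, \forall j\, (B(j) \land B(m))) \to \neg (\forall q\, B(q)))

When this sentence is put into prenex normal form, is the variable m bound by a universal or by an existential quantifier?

Eliminate → and ↔ using ¬ and ∨.
  \neg (\neg \neg (\exists m\, \forall j\, (B(j) \land B(m))) \lor \neg (\forall q\, B(q)))
Move each ¬ inward, flipping quantifiers it crosses:
  (\forall m\, \exists j\, (\neg B(j) \lor \neg B(m))) \land (\forall q\, B(q))
All bound variables are already distinct, so no renaming is needed.
Extract every quantifier outward, since the variables are now distinct and don't occur free across branches:
  \forall m\, \exists j\, \forall q\, ((\neg B(j) \lor \neg B(m)) \land B(q))
The quantifier \exists m sits under an odd number of negations (counting the antecedent side of each →), so it flips to \forall m.

universal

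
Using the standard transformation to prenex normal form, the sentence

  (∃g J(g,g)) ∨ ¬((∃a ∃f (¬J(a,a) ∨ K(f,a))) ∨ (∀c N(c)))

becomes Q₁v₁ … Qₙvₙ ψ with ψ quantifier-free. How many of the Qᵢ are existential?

2

Move each ¬ inward, flipping quantifiers it crosses:
  (∃g J(g,g)) ∨ (∀a ∀f (J(a,a) ∧ ¬K(f,a))) ∧ (∃c ¬N(c))
All bound variables are already distinct, so no renaming is needed.
Finally move all quantifiers to the prefix:
  ∃g ∀a ∀f ∃c (J(g,g) ∨ J(a,a) ∧ ¬K(f,a) ∧ ¬N(c))
The prefix is ∃g ∀a ∀f ∃c: 2 universal, 2 existential.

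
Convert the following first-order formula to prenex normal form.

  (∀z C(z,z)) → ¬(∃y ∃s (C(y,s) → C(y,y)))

∃z ∀y ∀s (¬C(z,z) ∨ C(y,s) ∧ ¬C(y,y))

First replace A → B with ¬A ∨ B.
  ¬(∀z C(z,z)) ∨ ¬(∃y ∃s (¬C(y,s) ∨ C(y,y)))
Move each ¬ inward, flipping quantifiers it crosses:
  (∃z ¬C(z,z)) ∨ (∀y ∀s (C(y,s) ∧ ¬C(y,y)))
All bound variables are already distinct, so no renaming is needed.
Finally move all quantifiers to the prefix:
  ∃z ∀y ∀s (¬C(z,z) ∨ C(y,s) ∧ ¬C(y,y))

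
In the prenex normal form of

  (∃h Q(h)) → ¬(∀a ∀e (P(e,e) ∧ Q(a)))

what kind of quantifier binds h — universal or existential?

First replace A → B with ¬A ∨ B.
  ¬(∃h Q(h)) ∨ ¬(∀a ∀e (P(e,e) ∧ Q(a)))
Move each ¬ inward, flipping quantifiers it crosses:
  (∀h ¬Q(h)) ∨ (∃a ∃e (¬P(e,e) ∨ ¬Q(a)))
Extract every quantifier outward, since the variables are now distinct and don't occur free across branches:
  ∀h ∃a ∃e (¬Q(h) ∨ ¬P(e,e) ∨ ¬Q(a))
The quantifier ∃h sits under an odd number of negations (counting the antecedent side of each →), so it flips to ∀h.

universal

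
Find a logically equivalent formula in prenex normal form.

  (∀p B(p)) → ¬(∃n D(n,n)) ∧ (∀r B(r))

Rewrite implications/biconditionals: A → B as ¬A ∨ B.
  ¬(∀p B(p)) ∨ ¬(∃n D(n,n)) ∧ (∀r B(r))
Drive negations inward (¬∀x A ≡ ∃x ¬A, ¬∃x A ≡ ∀x ¬A, De Morgan for ∧/∨):
  (∃p ¬B(p)) ∨ (∀n ¬D(n,n)) ∧ (∀r B(r))
All bound variables are already distinct, so no renaming is needed.
Extract every quantifier outward, since the variables are now distinct and don't occur free across branches:
  ∃p ∀n ∀r (¬B(p) ∨ ¬D(n,n) ∧ B(r))

∃p ∀n ∀r (¬B(p) ∨ ¬D(n,n) ∧ B(r))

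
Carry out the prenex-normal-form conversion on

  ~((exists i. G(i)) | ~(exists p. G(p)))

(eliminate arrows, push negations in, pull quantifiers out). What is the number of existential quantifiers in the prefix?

Drive negations inward (¬∀x A ≡ ∃x ¬A, ¬∃x A ≡ ∀x ¬A, De Morgan for ∧/∨):
  (forall i. ~G(i)) & (exists p. G(p))
All bound variables are already distinct, so no renaming is needed.
Pull the quantifiers to the front (each side's bound variable is not free in the other side):
  forall i. exists p. (~G(i) & G(p))
The prefix is forall i exists p: 1 universal, 1 existential.

1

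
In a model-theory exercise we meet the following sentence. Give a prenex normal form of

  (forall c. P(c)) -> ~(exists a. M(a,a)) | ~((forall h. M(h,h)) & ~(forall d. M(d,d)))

exists c. forall a. exists h. forall d. (~P(c) | ~M(a,a) | ~M(h,h) | M(d,d))

Eliminate → and ↔ using ¬ and ∨.
  ~(forall c. P(c)) | ~(exists a. M(a,a)) | ~((forall h. M(h,h)) & ~(forall d. M(d,d)))
Move each ¬ inward, flipping quantifiers it crosses:
  (exists c. ~P(c)) | (forall a. ~M(a,a)) | (exists h. ~M(h,h)) | (forall d. M(d,d))
All bound variables are already distinct, so no renaming is needed.
Pull the quantifiers to the front (each side's bound variable is not free in the other side):
  exists c. forall a. exists h. forall d. (~P(c) | ~M(a,a) | ~M(h,h) | M(d,d))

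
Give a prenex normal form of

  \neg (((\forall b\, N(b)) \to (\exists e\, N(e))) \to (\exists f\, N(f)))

Rewrite implications/biconditionals: A → B as ¬A ∨ B.
  \neg (\neg (\neg (\forall b\, N(b)) \lor (\exists e\, N(e))) \lor (\exists f\, N(f)))
Drive negations inward (¬∀x A ≡ ∃x ¬A, ¬∃x A ≡ ∀x ¬A, De Morgan for ∧/∨):
  ((\exists b\, \neg N(b)) \lor (\exists e\, N(e))) \land (\forall f\, \neg N(f))
All bound variables are already distinct, so no renaming is needed.
Pull the quantifiers to the front (each side's bound variable is not free in the other side):
  \exists b\, \exists e\, \forall f\, ((\neg N(b) \lor N(e)) \land \neg N(f))

\exists b\, \exists e\, \forall f\, ((\neg N(b) \lor N(e)) \land \neg N(f))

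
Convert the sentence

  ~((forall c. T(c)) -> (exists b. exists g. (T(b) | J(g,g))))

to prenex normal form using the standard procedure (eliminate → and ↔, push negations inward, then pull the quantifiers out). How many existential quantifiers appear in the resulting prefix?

Rewrite implications/biconditionals: A → B as ¬A ∨ B.
  ~(~(forall c. T(c)) | (exists b. exists g. (T(b) | J(g,g))))
Drive negations inward (¬∀x A ≡ ∃x ¬A, ¬∃x A ≡ ∀x ¬A, De Morgan for ∧/∨):
  (forall c. T(c)) & (forall b. forall g. (~T(b) & ~J(g,g)))
All bound variables are already distinct, so no renaming is needed.
Extract every quantifier outward, since the variables are now distinct and don't occur free across branches:
  forall c. forall b. forall g. (T(c) & ~T(b) & ~J(g,g))
The prefix is forall c forall b forall g: 3 universal, 0 existential.

0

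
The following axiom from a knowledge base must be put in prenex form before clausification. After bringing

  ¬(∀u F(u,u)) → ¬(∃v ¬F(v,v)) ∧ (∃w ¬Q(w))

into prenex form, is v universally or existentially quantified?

Eliminate → and ↔ using ¬ and ∨.
  ¬¬(∀u F(u,u)) ∨ ¬(∃v ¬F(v,v)) ∧ (∃w ¬Q(w))
Drive negations inward (¬∀x A ≡ ∃x ¬A, ¬∃x A ≡ ∀x ¬A, De Morgan for ∧/∨):
  (∀u F(u,u)) ∨ (∀v F(v,v)) ∧ (∃w ¬Q(w))
Pull the quantifiers to the front (each side's bound variable is not free in the other side):
  ∀u ∀v ∃w (F(u,u) ∨ F(v,v) ∧ ¬Q(w))
The quantifier ∃v sits under an odd number of negations (counting the antecedent side of each →), so it flips to ∀v.

universal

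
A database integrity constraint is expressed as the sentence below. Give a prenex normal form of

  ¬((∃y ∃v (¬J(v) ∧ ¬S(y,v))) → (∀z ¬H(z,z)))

∃y ∃v ∃z (¬J(v) ∧ ¬S(y,v) ∧ H(z,z))

Eliminate → and ↔ using ¬ and ∨.
  ¬(¬(∃y ∃v (¬J(v) ∧ ¬S(y,v))) ∨ (∀z ¬H(z,z)))
Drive negations inward (¬∀x A ≡ ∃x ¬A, ¬∃x A ≡ ∀x ¬A, De Morgan for ∧/∨):
  (∃y ∃v (¬J(v) ∧ ¬S(y,v))) ∧ (∃z H(z,z))
All bound variables are already distinct, so no renaming is needed.
Extract every quantifier outward, since the variables are now distinct and don't occur free across branches:
  ∃y ∃v ∃z (¬J(v) ∧ ¬S(y,v) ∧ H(z,z))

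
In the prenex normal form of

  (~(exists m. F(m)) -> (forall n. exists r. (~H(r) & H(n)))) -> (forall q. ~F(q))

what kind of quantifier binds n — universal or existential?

existential

Eliminate → and ↔ using ¬ and ∨.
  ~(~~(exists m. F(m)) | (forall n. exists r. (~H(r) & H(n)))) | (forall q. ~F(q))
Push ¬ through the quantifiers and connectives to reach negation normal form:
  (forall m. ~F(m)) & (exists n. forall r. (H(r) | ~H(n))) | (forall q. ~F(q))
Extract every quantifier outward, since the variables are now distinct and don't occur free across branches:
  forall m. exists n. forall r. forall q. (~F(m) & (H(r) | ~H(n)) | ~F(q))
The quantifier forall n sits under an odd number of negations (counting the antecedent side of each →), so it flips to exists n.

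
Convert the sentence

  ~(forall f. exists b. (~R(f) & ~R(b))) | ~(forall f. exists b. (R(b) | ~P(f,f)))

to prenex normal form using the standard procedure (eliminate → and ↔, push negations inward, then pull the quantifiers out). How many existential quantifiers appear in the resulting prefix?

Drive negations inward (¬∀x A ≡ ∃x ¬A, ¬∃x A ≡ ∀x ¬A, De Morgan for ∧/∨):
  (exists f. forall b. (R(f) | R(b))) | (exists f. forall b. (~R(b) & P(f,f)))
Standardize variables apart so no two quantifiers bind the same name: f↦z, b↦p.
  (exists f. forall b. (R(f) | R(b))) | (exists z. forall p. (~R(p) & P(z,z)))
Finally move all quantifiers to the prefix:
  exists f. forall b. exists z. forall p. (R(f) | R(b) | ~R(p) & P(z,z))
The prefix is exists f forall b exists z forall p: 2 universal, 2 existential.

2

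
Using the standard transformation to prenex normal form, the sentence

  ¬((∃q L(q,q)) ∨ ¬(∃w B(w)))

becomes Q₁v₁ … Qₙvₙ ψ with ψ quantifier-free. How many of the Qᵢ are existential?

Push ¬ through the quantifiers and connectives to reach negation normal form:
  (∀q ¬L(q,q)) ∧ (∃w B(w))
All bound variables are already distinct, so no renaming is needed.
Finally move all quantifiers to the prefix:
  ∀q ∃w (¬L(q,q) ∧ B(w))
The prefix is ∀q ∃w: 1 universal, 1 existential.

1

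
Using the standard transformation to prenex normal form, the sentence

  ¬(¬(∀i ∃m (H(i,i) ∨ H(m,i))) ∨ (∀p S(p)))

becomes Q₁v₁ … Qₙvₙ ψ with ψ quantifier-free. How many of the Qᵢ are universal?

1

Push ¬ through the quantifiers and connectives to reach negation normal form:
  (∀i ∃m (H(i,i) ∨ H(m,i))) ∧ (∃p ¬S(p))
All bound variables are already distinct, so no renaming is needed.
Pull the quantifiers to the front (each side's bound variable is not free in the other side):
  ∀i ∃m ∃p ((H(i,i) ∨ H(m,i)) ∧ ¬S(p))
The prefix is ∀i ∃m ∃p: 1 universal, 2 existential.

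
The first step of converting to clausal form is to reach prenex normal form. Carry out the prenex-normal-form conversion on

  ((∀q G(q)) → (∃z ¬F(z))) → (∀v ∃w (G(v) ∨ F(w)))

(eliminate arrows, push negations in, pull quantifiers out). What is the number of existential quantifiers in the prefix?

First replace A → B with ¬A ∨ B.
  ¬(¬(∀q G(q)) ∨ (∃z ¬F(z))) ∨ (∀v ∃w (G(v) ∨ F(w)))
Push ¬ through the quantifiers and connectives to reach negation normal form:
  (∀q G(q)) ∧ (∀z F(z)) ∨ (∀v ∃w (G(v) ∨ F(w)))
All bound variables are already distinct, so no renaming is needed.
Pull the quantifiers to the front (each side's bound variable is not free in the other side):
  ∀q ∀z ∀v ∃w (G(q) ∧ F(z) ∨ G(v) ∨ F(w))
The prefix is ∀q ∀z ∀v ∃w: 3 universal, 1 existential.

1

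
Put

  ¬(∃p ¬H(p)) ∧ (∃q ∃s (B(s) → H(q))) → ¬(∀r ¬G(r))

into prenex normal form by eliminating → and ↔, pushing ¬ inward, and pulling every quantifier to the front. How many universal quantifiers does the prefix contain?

First replace A → B with ¬A ∨ B.
  ¬(¬(∃p ¬H(p)) ∧ (∃q ∃s (¬B(s) ∨ H(q)))) ∨ ¬(∀r ¬G(r))
Drive negations inward (¬∀x A ≡ ∃x ¬A, ¬∃x A ≡ ∀x ¬A, De Morgan for ∧/∨):
  (∃p ¬H(p)) ∨ (∀q ∀s (B(s) ∧ ¬H(q))) ∨ (∃r G(r))
All bound variables are already distinct, so no renaming is needed.
Finally move all quantifiers to the prefix:
  ∃p ∀q ∀s ∃r (¬H(p) ∨ B(s) ∧ ¬H(q) ∨ G(r))
The prefix is ∃p ∀q ∀s ∃r: 2 universal, 2 existential.

2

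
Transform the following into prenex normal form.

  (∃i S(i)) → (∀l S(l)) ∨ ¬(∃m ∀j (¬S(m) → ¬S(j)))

∀i ∀l ∀m ∃j (¬S(i) ∨ S(l) ∨ ¬S(m) ∧ S(j))

Rewrite implications/biconditionals: A → B as ¬A ∨ B.
  ¬(∃i S(i)) ∨ (∀l S(l)) ∨ ¬(∃m ∀j (¬¬S(m) ∨ ¬S(j)))
Push ¬ through the quantifiers and connectives to reach negation normal form:
  (∀i ¬S(i)) ∨ (∀l S(l)) ∨ (∀m ∃j (¬S(m) ∧ S(j)))
All bound variables are already distinct, so no renaming is needed.
Finally move all quantifiers to the prefix:
  ∀i ∀l ∀m ∃j (¬S(i) ∨ S(l) ∨ ¬S(m) ∧ S(j))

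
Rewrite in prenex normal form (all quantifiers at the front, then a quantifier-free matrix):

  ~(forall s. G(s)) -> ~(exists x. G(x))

Rewrite implications/biconditionals: A → B as ¬A ∨ B.
  ~~(forall s. G(s)) | ~(exists x. G(x))
Drive negations inward (¬∀x A ≡ ∃x ¬A, ¬∃x A ≡ ∀x ¬A, De Morgan for ∧/∨):
  (forall s. G(s)) | (forall x. ~G(x))
All bound variables are already distinct, so no renaming is needed.
Finally move all quantifiers to the prefix:
  forall s. forall x. (G(s) | ~G(x))

forall s. forall x. (G(s) | ~G(x))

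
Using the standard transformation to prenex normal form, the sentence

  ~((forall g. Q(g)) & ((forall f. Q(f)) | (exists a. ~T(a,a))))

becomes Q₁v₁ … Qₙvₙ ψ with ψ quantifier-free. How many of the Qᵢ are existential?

Drive negations inward (¬∀x A ≡ ∃x ¬A, ¬∃x A ≡ ∀x ¬A, De Morgan for ∧/∨):
  (exists g. ~Q(g)) | (exists f. ~Q(f)) & (forall a. T(a,a))
Extract every quantifier outward, since the variables are now distinct and don't occur free across branches:
  exists g. exists f. forall a. (~Q(g) | ~Q(f) & T(a,a))
The prefix is exists g exists f forall a: 1 universal, 2 existential.

2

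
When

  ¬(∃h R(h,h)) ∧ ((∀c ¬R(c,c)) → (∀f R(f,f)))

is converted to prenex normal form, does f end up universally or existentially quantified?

Eliminate → and ↔ using ¬ and ∨.
  ¬(∃h R(h,h)) ∧ (¬(∀c ¬R(c,c)) ∨ (∀f R(f,f)))
Move each ¬ inward, flipping quantifiers it crosses:
  (∀h ¬R(h,h)) ∧ ((∃c R(c,c)) ∨ (∀f R(f,f)))
All bound variables are already distinct, so no renaming is needed.
Finally move all quantifiers to the prefix:
  ∀h ∃c ∀f (¬R(h,h) ∧ (R(c,c) ∨ R(f,f)))
The quantifier ∀f sits under an even number of negations (counting the antecedent side of each →), so it remains universal.

universal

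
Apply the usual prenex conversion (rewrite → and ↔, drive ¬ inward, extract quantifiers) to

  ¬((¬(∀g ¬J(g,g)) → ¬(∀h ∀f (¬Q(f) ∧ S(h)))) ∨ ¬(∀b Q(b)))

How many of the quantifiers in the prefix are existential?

Rewrite implications/biconditionals: A → B as ¬A ∨ B.
  ¬(¬¬(∀g ¬J(g,g)) ∨ ¬(∀h ∀f (¬Q(f) ∧ S(h))) ∨ ¬(∀b Q(b)))
Drive negations inward (¬∀x A ≡ ∃x ¬A, ¬∃x A ≡ ∀x ¬A, De Morgan for ∧/∨):
  (∃g J(g,g)) ∧ (∀h ∀f (¬Q(f) ∧ S(h))) ∧ (∀b Q(b))
Pull the quantifiers to the front (each side's bound variable is not free in the other side):
  ∃g ∀h ∀f ∀b (J(g,g) ∧ ¬Q(f) ∧ S(h) ∧ Q(b))
The prefix is ∃g ∀h ∀f ∀b: 3 universal, 1 existential.

1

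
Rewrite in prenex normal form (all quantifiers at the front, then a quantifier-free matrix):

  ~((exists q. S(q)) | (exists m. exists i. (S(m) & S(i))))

forall q. forall m. forall i. (~S(q) & (~S(m) | ~S(i)))

Move each ¬ inward, flipping quantifiers it crosses:
  (forall q. ~S(q)) & (forall m. forall i. (~S(m) | ~S(i)))
All bound variables are already distinct, so no renaming is needed.
Pull the quantifiers to the front (each side's bound variable is not free in the other side):
  forall q. forall m. forall i. (~S(q) & (~S(m) | ~S(i)))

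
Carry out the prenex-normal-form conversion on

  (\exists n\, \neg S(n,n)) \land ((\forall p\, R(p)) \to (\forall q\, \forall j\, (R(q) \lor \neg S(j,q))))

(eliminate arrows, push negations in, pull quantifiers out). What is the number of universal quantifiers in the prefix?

Eliminate → and ↔ using ¬ and ∨.
  (\exists n\, \neg S(n,n)) \land (\neg (\forall p\, R(p)) \lor (\forall q\, \forall j\, (R(q) \lor \neg S(j,q))))
Push ¬ through the quantifiers and connectives to reach negation normal form:
  (\exists n\, \neg S(n,n)) \land ((\exists p\, \neg R(p)) \lor (\forall q\, \forall j\, (R(q) \lor \neg S(j,q))))
All bound variables are already distinct, so no renaming is needed.
Pull the quantifiers to the front (each side's bound variable is not free in the other side):
  \exists n\, \exists p\, \forall q\, \forall j\, (\neg S(n,n) \land (\neg R(p) \lor R(q) \lor \neg S(j,q)))
The prefix is \exists n \exists p \forall q \forall j: 2 universal, 2 existential.

2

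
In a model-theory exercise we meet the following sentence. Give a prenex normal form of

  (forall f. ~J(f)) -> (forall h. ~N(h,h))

Rewrite implications/biconditionals: A → B as ¬A ∨ B.
  ~(forall f. ~J(f)) | (forall h. ~N(h,h))
Push ¬ through the quantifiers and connectives to reach negation normal form:
  (exists f. J(f)) | (forall h. ~N(h,h))
Pull the quantifiers to the front (each side's bound variable is not free in the other side):
  exists f. forall h. (J(f) | ~N(h,h))

exists f. forall h. (J(f) | ~N(h,h))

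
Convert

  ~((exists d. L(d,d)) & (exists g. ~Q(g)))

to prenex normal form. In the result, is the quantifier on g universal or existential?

universal

Drive negations inward (¬∀x A ≡ ∃x ¬A, ¬∃x A ≡ ∀x ¬A, De Morgan for ∧/∨):
  (forall d. ~L(d,d)) | (forall g. Q(g))
All bound variables are already distinct, so no renaming is needed.
Extract every quantifier outward, since the variables are now distinct and don't occur free across branches:
  forall d. forall g. (~L(d,d) | Q(g))
The quantifier exists g sits under an odd number of negations, so it flips to forall g.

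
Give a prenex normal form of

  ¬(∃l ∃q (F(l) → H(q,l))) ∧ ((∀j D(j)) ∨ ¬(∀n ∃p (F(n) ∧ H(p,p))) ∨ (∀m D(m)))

Rewrite implications/biconditionals: A → B as ¬A ∨ B.
  ¬(∃l ∃q (¬F(l) ∨ H(q,l))) ∧ ((∀j D(j)) ∨ ¬(∀n ∃p (F(n) ∧ H(p,p))) ∨ (∀m D(m)))
Drive negations inward (¬∀x A ≡ ∃x ¬A, ¬∃x A ≡ ∀x ¬A, De Morgan for ∧/∨):
  (∀l ∀q (F(l) ∧ ¬H(q,l))) ∧ ((∀j D(j)) ∨ (∃n ∀p (¬F(n) ∨ ¬H(p,p))) ∨ (∀m D(m)))
All bound variables are already distinct, so no renaming is needed.
Finally move all quantifiers to the prefix:
  ∀l ∀q ∀j ∃n ∀p ∀m (F(l) ∧ ¬H(q,l) ∧ (D(j) ∨ ¬F(n) ∨ ¬H(p,p) ∨ D(m)))

∀l ∀q ∀j ∃n ∀p ∀m (F(l) ∧ ¬H(q,l) ∧ (D(j) ∨ ¬F(n) ∨ ¬H(p,p) ∨ D(m)))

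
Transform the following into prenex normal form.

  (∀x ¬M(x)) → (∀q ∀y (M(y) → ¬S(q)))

Eliminate → and ↔ using ¬ and ∨.
  ¬(∀x ¬M(x)) ∨ (∀q ∀y (¬M(y) ∨ ¬S(q)))
Move each ¬ inward, flipping quantifiers it crosses:
  (∃x M(x)) ∨ (∀q ∀y (¬M(y) ∨ ¬S(q)))
All bound variables are already distinct, so no renaming is needed.
Finally move all quantifiers to the prefix:
  ∃x ∀q ∀y (M(x) ∨ ¬M(y) ∨ ¬S(q))

∃x ∀q ∀y (M(x) ∨ ¬M(y) ∨ ¬S(q))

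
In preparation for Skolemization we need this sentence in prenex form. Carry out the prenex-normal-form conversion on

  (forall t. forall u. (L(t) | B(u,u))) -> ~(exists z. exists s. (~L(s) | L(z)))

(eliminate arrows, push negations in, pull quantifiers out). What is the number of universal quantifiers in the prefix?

Eliminate → and ↔ using ¬ and ∨.
  ~(forall t. forall u. (L(t) | B(u,u))) | ~(exists z. exists s. (~L(s) | L(z)))
Move each ¬ inward, flipping quantifiers it crosses:
  (exists t. exists u. (~L(t) & ~B(u,u))) | (forall z. forall s. (L(s) & ~L(z)))
Extract every quantifier outward, since the variables are now distinct and don't occur free across branches:
  exists t. exists u. forall z. forall s. (~L(t) & ~B(u,u) | L(s) & ~L(z))
The prefix is exists t exists u forall z forall s: 2 universal, 2 existential.

2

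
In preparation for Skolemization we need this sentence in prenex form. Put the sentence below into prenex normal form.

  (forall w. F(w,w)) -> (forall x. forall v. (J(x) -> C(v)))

exists w. forall x. forall v. (~F(w,w) | ~J(x) | C(v))

Eliminate → and ↔ using ¬ and ∨.
  ~(forall w. F(w,w)) | (forall x. forall v. (~J(x) | C(v)))
Move each ¬ inward, flipping quantifiers it crosses:
  (exists w. ~F(w,w)) | (forall x. forall v. (~J(x) | C(v)))
All bound variables are already distinct, so no renaming is needed.
Finally move all quantifiers to the prefix:
  exists w. forall x. forall v. (~F(w,w) | ~J(x) | C(v))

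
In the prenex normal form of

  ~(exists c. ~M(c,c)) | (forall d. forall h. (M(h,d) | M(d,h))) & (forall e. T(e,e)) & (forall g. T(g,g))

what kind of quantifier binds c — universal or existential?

universal

Drive negations inward (¬∀x A ≡ ∃x ¬A, ¬∃x A ≡ ∀x ¬A, De Morgan for ∧/∨):
  (forall c. M(c,c)) | (forall d. forall h. (M(h,d) | M(d,h))) & (forall e. T(e,e)) & (forall g. T(g,g))
Extract every quantifier outward, since the variables are now distinct and don't occur free across branches:
  forall c. forall d. forall h. forall e. forall g. (M(c,c) | (M(h,d) | M(d,h)) & T(e,e) & T(g,g))
The quantifier exists c sits under an odd number of negations, so it flips to forall c.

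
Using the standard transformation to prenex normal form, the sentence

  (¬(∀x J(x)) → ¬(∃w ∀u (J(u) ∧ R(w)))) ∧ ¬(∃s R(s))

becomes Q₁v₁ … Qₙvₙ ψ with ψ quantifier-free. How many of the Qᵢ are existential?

1

Rewrite implications/biconditionals: A → B as ¬A ∨ B.
  (¬¬(∀x J(x)) ∨ ¬(∃w ∀u (J(u) ∧ R(w)))) ∧ ¬(∃s R(s))
Drive negations inward (¬∀x A ≡ ∃x ¬A, ¬∃x A ≡ ∀x ¬A, De Morgan for ∧/∨):
  ((∀x J(x)) ∨ (∀w ∃u (¬J(u) ∨ ¬R(w)))) ∧ (∀s ¬R(s))
All bound variables are already distinct, so no renaming is needed.
Pull the quantifiers to the front (each side's bound variable is not free in the other side):
  ∀x ∀w ∃u ∀s ((J(x) ∨ ¬J(u) ∨ ¬R(w)) ∧ ¬R(s))
The prefix is ∀x ∀w ∃u ∀s: 3 universal, 1 existential.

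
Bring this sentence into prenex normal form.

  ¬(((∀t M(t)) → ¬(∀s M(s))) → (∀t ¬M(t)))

∃t ∃s ∃y ((¬M(t) ∨ ¬M(s)) ∧ M(y))

First replace A → B with ¬A ∨ B.
  ¬(¬(¬(∀t M(t)) ∨ ¬(∀s M(s))) ∨ (∀t ¬M(t)))
Push ¬ through the quantifiers and connectives to reach negation normal form:
  ((∃t ¬M(t)) ∨ (∃s ¬M(s))) ∧ (∃t M(t))
Standardize variables apart so no two quantifiers bind the same name: t↦y.
  ((∃t ¬M(t)) ∨ (∃s ¬M(s))) ∧ (∃y M(y))
Pull the quantifiers to the front (each side's bound variable is not free in the other side):
  ∃t ∃s ∃y ((¬M(t) ∨ ¬M(s)) ∧ M(y))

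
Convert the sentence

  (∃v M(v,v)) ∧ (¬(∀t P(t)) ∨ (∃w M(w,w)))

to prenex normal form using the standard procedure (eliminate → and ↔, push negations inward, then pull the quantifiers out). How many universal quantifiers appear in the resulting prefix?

0

Move each ¬ inward, flipping quantifiers it crosses:
  (∃v M(v,v)) ∧ ((∃t ¬P(t)) ∨ (∃w M(w,w)))
Finally move all quantifiers to the prefix:
  ∃v ∃t ∃w (M(v,v) ∧ (¬P(t) ∨ M(w,w)))
The prefix is ∃v ∃t ∃w: 0 universal, 3 existential.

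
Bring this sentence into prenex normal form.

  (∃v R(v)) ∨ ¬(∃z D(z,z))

Move each ¬ inward, flipping quantifiers it crosses:
  (∃v R(v)) ∨ (∀z ¬D(z,z))
Pull the quantifiers to the front (each side's bound variable is not free in the other side):
  ∃v ∀z (R(v) ∨ ¬D(z,z))

∃v ∀z (R(v) ∨ ¬D(z,z))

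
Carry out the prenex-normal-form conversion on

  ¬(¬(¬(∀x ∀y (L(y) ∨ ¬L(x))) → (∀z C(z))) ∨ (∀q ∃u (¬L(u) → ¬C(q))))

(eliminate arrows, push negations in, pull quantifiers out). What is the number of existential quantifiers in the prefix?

1

First replace A → B with ¬A ∨ B.
  ¬(¬(¬¬(∀x ∀y (L(y) ∨ ¬L(x))) ∨ (∀z C(z))) ∨ (∀q ∃u (¬¬L(u) ∨ ¬C(q))))
Push ¬ through the quantifiers and connectives to reach negation normal form:
  ((∀x ∀y (L(y) ∨ ¬L(x))) ∨ (∀z C(z))) ∧ (∃q ∀u (¬L(u) ∧ C(q)))
Finally move all quantifiers to the prefix:
  ∀x ∀y ∀z ∃q ∀u ((L(y) ∨ ¬L(x) ∨ C(z)) ∧ ¬L(u) ∧ C(q))
The prefix is ∀x ∀y ∀z ∃q ∀u: 4 universal, 1 existential.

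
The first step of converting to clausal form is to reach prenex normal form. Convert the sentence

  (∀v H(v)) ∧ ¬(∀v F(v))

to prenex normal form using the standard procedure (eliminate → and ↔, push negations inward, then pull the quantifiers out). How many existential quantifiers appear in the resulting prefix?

Push ¬ through the quantifiers and connectives to reach negation normal form:
  (∀v H(v)) ∧ (∃v ¬F(v))
Rename bound variables to avoid capture: v↦t.
  (∀v H(v)) ∧ (∃t ¬F(t))
Finally move all quantifiers to the prefix:
  ∀v ∃t (H(v) ∧ ¬F(t))
The prefix is ∀v ∃t: 1 universal, 1 existential.

1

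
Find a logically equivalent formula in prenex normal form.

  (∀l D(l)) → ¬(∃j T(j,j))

∃l ∀j (¬D(l) ∨ ¬T(j,j))

First replace A → B with ¬A ∨ B.
  ¬(∀l D(l)) ∨ ¬(∃j T(j,j))
Drive negations inward (¬∀x A ≡ ∃x ¬A, ¬∃x A ≡ ∀x ¬A, De Morgan for ∧/∨):
  (∃l ¬D(l)) ∨ (∀j ¬T(j,j))
Extract every quantifier outward, since the variables are now distinct and don't occur free across branches:
  ∃l ∀j (¬D(l) ∨ ¬T(j,j))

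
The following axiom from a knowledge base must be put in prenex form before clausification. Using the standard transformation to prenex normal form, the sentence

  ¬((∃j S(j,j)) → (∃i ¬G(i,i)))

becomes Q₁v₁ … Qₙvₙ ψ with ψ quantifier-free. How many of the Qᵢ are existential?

1

Eliminate → and ↔ using ¬ and ∨.
  ¬(¬(∃j S(j,j)) ∨ (∃i ¬G(i,i)))
Drive negations inward (¬∀x A ≡ ∃x ¬A, ¬∃x A ≡ ∀x ¬A, De Morgan for ∧/∨):
  (∃j S(j,j)) ∧ (∀i G(i,i))
Finally move all quantifiers to the prefix:
  ∃j ∀i (S(j,j) ∧ G(i,i))
The prefix is ∃j ∀i: 1 universal, 1 existential.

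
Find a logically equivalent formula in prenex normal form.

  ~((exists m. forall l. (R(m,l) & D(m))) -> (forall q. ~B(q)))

First replace A → B with ¬A ∨ B.
  ~(~(exists m. forall l. (R(m,l) & D(m))) | (forall q. ~B(q)))
Move each ¬ inward, flipping quantifiers it crosses:
  (exists m. forall l. (R(m,l) & D(m))) & (exists q. B(q))
All bound variables are already distinct, so no renaming is needed.
Pull the quantifiers to the front (each side's bound variable is not free in the other side):
  exists m. forall l. exists q. (R(m,l) & D(m) & B(q))

exists m. forall l. exists q. (R(m,l) & D(m) & B(q))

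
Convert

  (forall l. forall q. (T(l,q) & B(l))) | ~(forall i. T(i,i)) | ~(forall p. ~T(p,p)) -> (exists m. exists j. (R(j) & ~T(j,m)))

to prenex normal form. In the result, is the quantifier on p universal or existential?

universal

First replace A → B with ¬A ∨ B.
  ~((forall l. forall q. (T(l,q) & B(l))) | ~(forall i. T(i,i)) | ~(forall p. ~T(p,p))) | (exists m. exists j. (R(j) & ~T(j,m)))
Move each ¬ inward, flipping quantifiers it crosses:
  (exists l. exists q. (~T(l,q) | ~B(l))) & (forall i. T(i,i)) & (forall p. ~T(p,p)) | (exists m. exists j. (R(j) & ~T(j,m)))
All bound variables are already distinct, so no renaming is needed.
Finally move all quantifiers to the prefix:
  exists l. exists q. forall i. forall p. exists m. exists j. ((~T(l,q) | ~B(l)) & T(i,i) & ~T(p,p) | R(j) & ~T(j,m))
The quantifier forall p sits under an even number of negations (counting the antecedent side of each →), so it remains universal.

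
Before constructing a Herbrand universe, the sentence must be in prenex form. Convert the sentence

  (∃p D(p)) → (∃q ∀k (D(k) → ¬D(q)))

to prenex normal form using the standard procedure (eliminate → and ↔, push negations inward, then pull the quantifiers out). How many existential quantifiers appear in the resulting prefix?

Eliminate → and ↔ using ¬ and ∨.
  ¬(∃p D(p)) ∨ (∃q ∀k (¬D(k) ∨ ¬D(q)))
Push ¬ through the quantifiers and connectives to reach negation normal form:
  (∀p ¬D(p)) ∨ (∃q ∀k (¬D(k) ∨ ¬D(q)))
All bound variables are already distinct, so no renaming is needed.
Extract every quantifier outward, since the variables are now distinct and don't occur free across branches:
  ∀p ∃q ∀k (¬D(p) ∨ ¬D(k) ∨ ¬D(q))
The prefix is ∀p ∃q ∀k: 2 universal, 1 existential.

1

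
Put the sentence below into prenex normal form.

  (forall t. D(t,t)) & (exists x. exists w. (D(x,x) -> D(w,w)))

forall t. exists x. exists w. (D(t,t) & (~D(x,x) | D(w,w)))

Eliminate → and ↔ using ¬ and ∨.
  (forall t. D(t,t)) & (exists x. exists w. (~D(x,x) | D(w,w)))
All bound variables are already distinct, so no renaming is needed.
Pull the quantifiers to the front (each side's bound variable is not free in the other side):
  forall t. exists x. exists w. (D(t,t) & (~D(x,x) | D(w,w)))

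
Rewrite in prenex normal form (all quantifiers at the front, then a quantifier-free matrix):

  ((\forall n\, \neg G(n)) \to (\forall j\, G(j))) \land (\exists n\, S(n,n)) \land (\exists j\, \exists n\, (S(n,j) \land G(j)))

\exists n\, \forall j\, \exists r\, \exists p\, \exists u\, ((G(n) \lor G(j)) \land S(r,r) \land S(u,p) \land G(p))

Eliminate → and ↔ using ¬ and ∨.
  (\neg (\forall n\, \neg G(n)) \lor (\forall j\, G(j))) \land (\exists n\, S(n,n)) \land (\exists j\, \exists n\, (S(n,j) \land G(j)))
Drive negations inward (¬∀x A ≡ ∃x ¬A, ¬∃x A ≡ ∀x ¬A, De Morgan for ∧/∨):
  ((\exists n\, G(n)) \lor (\forall j\, G(j))) \land (\exists n\, S(n,n)) \land (\exists j\, \exists n\, (S(n,j) \land G(j)))
Standardize variables apart so no two quantifiers bind the same name: n↦r, j↦p, n↦u.
  ((\exists n\, G(n)) \lor (\forall j\, G(j))) \land (\exists r\, S(r,r)) \land (\exists p\, \exists u\, (S(u,p) \land G(p)))
Pull the quantifiers to the front (each side's bound variable is not free in the other side):
  \exists n\, \forall j\, \exists r\, \exists p\, \exists u\, ((G(n) \lor G(j)) \land S(r,r) \land S(u,p) \land G(p))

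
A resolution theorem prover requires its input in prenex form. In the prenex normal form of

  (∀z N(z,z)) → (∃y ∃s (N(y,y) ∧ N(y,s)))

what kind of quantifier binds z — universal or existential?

existential

Rewrite implications/biconditionals: A → B as ¬A ∨ B.
  ¬(∀z N(z,z)) ∨ (∃y ∃s (N(y,y) ∧ N(y,s)))
Drive negations inward (¬∀x A ≡ ∃x ¬A, ¬∃x A ≡ ∀x ¬A, De Morgan for ∧/∨):
  (∃z ¬N(z,z)) ∨ (∃y ∃s (N(y,y) ∧ N(y,s)))
All bound variables are already distinct, so no renaming is needed.
Finally move all quantifiers to the prefix:
  ∃z ∃y ∃s (¬N(z,z) ∨ N(y,y) ∧ N(y,s))
The quantifier ∀z sits under an odd number of negations (counting the antecedent side of each →), so it flips to ∃z.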